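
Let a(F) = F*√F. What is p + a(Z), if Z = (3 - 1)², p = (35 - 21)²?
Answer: 204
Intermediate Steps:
p = 196 (p = 14² = 196)
Z = 4 (Z = 2² = 4)
a(F) = F^(3/2)
p + a(Z) = 196 + 4^(3/2) = 196 + 8 = 204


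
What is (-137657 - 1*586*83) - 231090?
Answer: -417385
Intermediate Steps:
(-137657 - 1*586*83) - 231090 = (-137657 - 586*83) - 231090 = (-137657 - 48638) - 231090 = -186295 - 231090 = -417385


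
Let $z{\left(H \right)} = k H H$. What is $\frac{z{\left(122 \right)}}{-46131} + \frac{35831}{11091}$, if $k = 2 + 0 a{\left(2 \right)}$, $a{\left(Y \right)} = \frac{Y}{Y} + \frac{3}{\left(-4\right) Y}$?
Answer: $\frac{440920991}{170546307} \approx 2.5853$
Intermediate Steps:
$a{\left(Y \right)} = 1 - \frac{3}{4 Y}$ ($a{\left(Y \right)} = 1 + 3 \left(- \frac{1}{4 Y}\right) = 1 - \frac{3}{4 Y}$)
$k = 2$ ($k = 2 + 0 \frac{- \frac{3}{4} + 2}{2} = 2 + 0 \cdot \frac{1}{2} \cdot \frac{5}{4} = 2 + 0 \cdot \frac{5}{8} = 2 + 0 = 2$)
$z{\left(H \right)} = 2 H^{2}$ ($z{\left(H \right)} = 2 H H = 2 H^{2}$)
$\frac{z{\left(122 \right)}}{-46131} + \frac{35831}{11091} = \frac{2 \cdot 122^{2}}{-46131} + \frac{35831}{11091} = 2 \cdot 14884 \left(- \frac{1}{46131}\right) + 35831 \cdot \frac{1}{11091} = 29768 \left(- \frac{1}{46131}\right) + \frac{35831}{11091} = - \frac{29768}{46131} + \frac{35831}{11091} = \frac{440920991}{170546307}$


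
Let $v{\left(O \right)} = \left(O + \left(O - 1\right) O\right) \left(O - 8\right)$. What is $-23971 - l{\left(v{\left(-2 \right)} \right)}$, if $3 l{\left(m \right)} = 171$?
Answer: $-24028$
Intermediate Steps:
$v{\left(O \right)} = \left(-8 + O\right) \left(O + O \left(-1 + O\right)\right)$ ($v{\left(O \right)} = \left(O + \left(-1 + O\right) O\right) \left(-8 + O\right) = \left(O + O \left(-1 + O\right)\right) \left(-8 + O\right) = \left(-8 + O\right) \left(O + O \left(-1 + O\right)\right)$)
$l{\left(m \right)} = 57$ ($l{\left(m \right)} = \frac{1}{3} \cdot 171 = 57$)
$-23971 - l{\left(v{\left(-2 \right)} \right)} = -23971 - 57 = -24028$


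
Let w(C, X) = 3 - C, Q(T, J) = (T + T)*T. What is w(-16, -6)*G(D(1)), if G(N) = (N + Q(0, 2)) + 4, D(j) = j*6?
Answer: 190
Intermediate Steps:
Q(T, J) = 2*T² (Q(T, J) = (2*T)*T = 2*T²)
D(j) = 6*j
G(N) = 4 + N (G(N) = (N + 2*0²) + 4 = (N + 2*0) + 4 = (N + 0) + 4 = N + 4 = 4 + N)
w(-16, -6)*G(D(1)) = (3 - 1*(-16))*(4 + 6*1) = (3 + 16)*(4 + 6) = 19*10 = 190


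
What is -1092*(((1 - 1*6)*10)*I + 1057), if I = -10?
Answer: -1700244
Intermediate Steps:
-1092*(((1 - 1*6)*10)*I + 1057) = -1092*(((1 - 1*6)*10)*(-10) + 1057) = -1092*(((1 - 6)*10)*(-10) + 1057) = -1092*(-5*10*(-10) + 1057) = -1092*(-50*(-10) + 1057) = -1092*(500 + 1057) = -1092*1557 = -1700244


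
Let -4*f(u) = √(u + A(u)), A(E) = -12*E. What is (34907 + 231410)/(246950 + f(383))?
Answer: 95661066400/88704440383 + 1065268*I*√4213/975748844213 ≈ 1.0784 + 7.0862e-5*I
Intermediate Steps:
f(u) = -√11*√(-u)/4 (f(u) = -√(u - 12*u)/4 = -√11*√(-u)/4)
(34907 + 231410)/(246950 + f(383)) = (34907 + 231410)/(246950 - √11*√(-1*383)/4) = 266317/(246950 - √11*√(-383)/4) = 266317/(246950 - √11*I*√383/4) = 266317/(246950 - I*√4213/4)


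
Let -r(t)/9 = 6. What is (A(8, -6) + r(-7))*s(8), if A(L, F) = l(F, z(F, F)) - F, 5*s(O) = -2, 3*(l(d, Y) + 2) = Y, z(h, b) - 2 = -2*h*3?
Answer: 224/15 ≈ 14.933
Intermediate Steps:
z(h, b) = 2 - 6*h (z(h, b) = 2 - 2*h*3 = 2 - 6*h)
l(d, Y) = -2 + Y/3
s(O) = -⅖ (s(O) = (⅕)*(-2) = -⅖)
r(t) = -54 (r(t) = -9*6 = -54)
A(L, F) = -4/3 - 3*F (A(L, F) = (-2 + (2 - 6*F)/3) - F = (-2 + (⅔ - 2*F)) - F = (-4/3 - 2*F) - F = -4/3 - 3*F)
(A(8, -6) + r(-7))*s(8) = ((-4/3 - 3*(-6)) - 54)*(-⅖) = ((-4/3 + 18) - 54)*(-⅖) = (50/3 - 54)*(-⅖) = -112/3*(-⅖) = 224/15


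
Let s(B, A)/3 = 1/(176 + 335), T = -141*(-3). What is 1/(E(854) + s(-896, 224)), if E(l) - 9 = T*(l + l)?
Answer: 511/369193926 ≈ 1.3841e-6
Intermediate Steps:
T = 423
s(B, A) = 3/511 (s(B, A) = 3/(176 + 335) = 3/511)
E(l) = 9 + 846*l (E(l) = 9 + 423*(l + l) = 9 + 423*(2*l) = 9 + 846*l)
1/(E(854) + s(-896, 224)) = 1/((9 + 846*854) + 3/511) = 1/((9 + 722484) + 3/511) = 1/(722493 + 3/511) = 1/(369193926/511) = 511/369193926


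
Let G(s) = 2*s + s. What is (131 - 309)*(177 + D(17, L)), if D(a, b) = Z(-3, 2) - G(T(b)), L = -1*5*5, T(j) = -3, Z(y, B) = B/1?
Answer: -33464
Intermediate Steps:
Z(y, B) = B (Z(y, B) = B*1 = B)
G(s) = 3*s
L = -25 (L = -5*5 = -25)
D(a, b) = 11 (D(a, b) = 2 - 3*(-3) = 2 - 1*(-9) = 2 + 9 = 11)
(131 - 309)*(177 + D(17, L)) = (131 - 309)*(177 + 11) = -178*188 = -33464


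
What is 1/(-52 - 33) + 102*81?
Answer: 702269/85 ≈ 8262.0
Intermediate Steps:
1/(-52 - 33) + 102*81 = 1/(-85) + 8262 = -1/85 + 8262 = 702269/85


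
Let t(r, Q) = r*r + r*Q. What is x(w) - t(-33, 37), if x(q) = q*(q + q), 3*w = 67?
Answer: 10166/9 ≈ 1129.6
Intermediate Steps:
w = 67/3 (w = (⅓)*67 = 67/3 ≈ 22.333)
t(r, Q) = r² + Q*r
x(q) = 2*q² (x(q) = q*(2*q) = 2*q²)
x(w) - t(-33, 37) = 2*(67/3)² - (-33)*(37 - 33) = 2*(4489/9) - (-33)*4 = 8978/9 - 1*(-132) = 8978/9 + 132 = 10166/9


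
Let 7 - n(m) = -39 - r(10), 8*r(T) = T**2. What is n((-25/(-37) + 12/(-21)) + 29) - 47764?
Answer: -95411/2 ≈ -47706.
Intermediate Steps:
r(T) = T**2/8
n(m) = 117/2 (n(m) = 7 - (-39 - 10**2/8) = 7 - (-39 - 100/8) = 7 - (-39 - 1*25/2) = 7 - (-39 - 25/2) = 7 - 1*(-103/2) = 7 + 103/2 = 117/2)
n((-25/(-37) + 12/(-21)) + 29) - 47764 = 117/2 - 47764 = -95411/2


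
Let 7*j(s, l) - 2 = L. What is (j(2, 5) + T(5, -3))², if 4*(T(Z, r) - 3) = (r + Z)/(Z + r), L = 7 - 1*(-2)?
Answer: 18225/784 ≈ 23.246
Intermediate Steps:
L = 9 (L = 7 + 2 = 9)
j(s, l) = 11/7 (j(s, l) = 2/7 + (⅐)*9 = 2/7 + 9/7 = 11/7)
T(Z, r) = 13/4 (T(Z, r) = 3 + ((r + Z)/(Z + r))/4 = 3 + ((Z + r)/(Z + r))/4 = 3 + (¼)*1 = 3 + ¼ = 13/4)
(j(2, 5) + T(5, -3))² = (11/7 + 13/4)² = (135/28)² = 18225/784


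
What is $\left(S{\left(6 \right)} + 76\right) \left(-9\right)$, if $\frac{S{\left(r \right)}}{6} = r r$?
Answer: $-2628$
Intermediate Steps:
$S{\left(r \right)} = 6 r^{2}$ ($S{\left(r \right)} = 6 r r = 6 r^{2}$)
$\left(S{\left(6 \right)} + 76\right) \left(-9\right) = \left(6 \cdot 6^{2} + 76\right) \left(-9\right) = \left(6 \cdot 36 + 76\right) \left(-9\right) = \left(216 + 76\right) \left(-9\right) = 292 \left(-9\right) = -2628$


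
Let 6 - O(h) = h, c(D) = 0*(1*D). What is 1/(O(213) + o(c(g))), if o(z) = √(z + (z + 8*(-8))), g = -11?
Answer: -207/42913 - 8*I/42913 ≈ -0.0048237 - 0.00018642*I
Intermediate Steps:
c(D) = 0 (c(D) = 0*D = 0)
o(z) = √(-64 + 2*z) (o(z) = √(z + (z - 64)) = √(z + (-64 + z)) = √(-64 + 2*z))
O(h) = 6 - h
1/(O(213) + o(c(g))) = 1/((6 - 1*213) + √(-64 + 2*0)) = 1/((6 - 213) + √(-64 + 0)) = 1/(-207 + √(-64)) = 1/(-207 + 8*I) = (-207 - 8*I)/42913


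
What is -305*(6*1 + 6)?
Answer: -3660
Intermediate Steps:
-305*(6*1 + 6) = -305*(6 + 6) = -305*12 = -3660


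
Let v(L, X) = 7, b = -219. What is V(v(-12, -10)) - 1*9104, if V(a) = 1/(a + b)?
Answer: -1930049/212 ≈ -9104.0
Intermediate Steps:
V(a) = 1/(-219 + a) (V(a) = 1/(a - 219) = 1/(-219 + a))
V(v(-12, -10)) - 1*9104 = 1/(-219 + 7) - 1*9104 = 1/(-212) - 9104 = -1/212 - 9104 = -1930049/212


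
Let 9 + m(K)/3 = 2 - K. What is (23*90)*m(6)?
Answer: -80730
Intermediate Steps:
m(K) = -21 - 3*K (m(K) = -27 + 3*(2 - K) = -27 + (6 - 3*K) = -21 - 3*K)
(23*90)*m(6) = (23*90)*(-21 - 3*6) = 2070*(-21 - 18) = 2070*(-39) = -80730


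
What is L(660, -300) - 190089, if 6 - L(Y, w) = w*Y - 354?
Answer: 8271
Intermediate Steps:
L(Y, w) = 360 - Y*w (L(Y, w) = 6 - (w*Y - 354) = 6 - (Y*w - 354) = 6 - (-354 + Y*w) = 6 + (354 - Y*w) = 360 - Y*w)
L(660, -300) - 190089 = (360 - 1*660*(-300)) - 190089 = (360 + 198000) - 190089 = 198360 - 190089 = 8271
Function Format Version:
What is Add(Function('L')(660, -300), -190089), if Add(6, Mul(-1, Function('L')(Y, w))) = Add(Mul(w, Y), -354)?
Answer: 8271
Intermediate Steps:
Function('L')(Y, w) = Add(360, Mul(-1, Y, w)) (Function('L')(Y, w) = Add(6, Mul(-1, Add(Mul(w, Y), -354))) = Add(6, Mul(-1, Add(Mul(Y, w), -354))) = Add(6, Mul(-1, Add(-354, Mul(Y, w)))) = Add(6, Add(354, Mul(-1, Y, w))) = Add(360, Mul(-1, Y, w)))
Add(Function('L')(660, -300), -190089) = Add(Add(360, Mul(-1, 660, -300)), -190089) = Add(Add(360, 198000), -190089) = Add(198360, -190089) = 8271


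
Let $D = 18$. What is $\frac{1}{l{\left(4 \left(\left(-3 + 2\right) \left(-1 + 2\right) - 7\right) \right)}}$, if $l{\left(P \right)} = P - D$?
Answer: $- \frac{1}{50} \approx -0.02$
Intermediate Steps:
$l{\left(P \right)} = -18 + P$ ($l{\left(P \right)} = P - 18 = -18 + P$)
$\frac{1}{l{\left(4 \left(\left(-3 + 2\right) \left(-1 + 2\right) - 7\right) \right)}} = \frac{1}{-18 + 4 \left(\left(-3 + 2\right) \left(-1 + 2\right) - 7\right)} = \frac{1}{-18 + 4 \left(\left(-1\right) 1 - 7\right)} = \frac{1}{-18 + 4 \left(-1 - 7\right)} = \frac{1}{-18 + 4 \left(-8\right)} = \frac{1}{-18 - 32} = \frac{1}{-50} = - \frac{1}{50}$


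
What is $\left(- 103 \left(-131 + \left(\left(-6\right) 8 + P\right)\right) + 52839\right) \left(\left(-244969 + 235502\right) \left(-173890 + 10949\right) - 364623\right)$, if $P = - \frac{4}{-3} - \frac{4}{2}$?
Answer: $\frac{330082769062016}{3} \approx 1.1003 \cdot 10^{14}$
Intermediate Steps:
$P = - \frac{2}{3}$ ($P = \left(-4\right) \left(- \frac{1}{3}\right) - 2 = \frac{4}{3} - 2 = - \frac{2}{3} \approx -0.66667$)
$\left(- 103 \left(-131 + \left(\left(-6\right) 8 + P\right)\right) + 52839\right) \left(\left(-244969 + 235502\right) \left(-173890 + 10949\right) - 364623\right) = \left(- 103 \left(-131 - \frac{146}{3}\right) + 52839\right) \left(\left(-244969 + 235502\right) \left(-173890 + 10949\right) - 364623\right) = \left(- 103 \left(-131 - \frac{146}{3}\right) + 52839\right) \left(\left(-9467\right) \left(-162941\right) - 364623\right) = \left(- 103 \left(-131 - \frac{146}{3}\right) + 52839\right) \left(1542562447 - 364623\right) = \left(\left(-103\right) \left(- \frac{539}{3}\right) + 52839\right) 1542197824 = \left(\frac{55517}{3} + 52839\right) 1542197824 = \frac{214034}{3} \cdot 1542197824 = \frac{330082769062016}{3}$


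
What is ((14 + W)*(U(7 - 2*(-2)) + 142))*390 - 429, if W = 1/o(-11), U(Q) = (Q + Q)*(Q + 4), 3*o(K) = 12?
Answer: 2622711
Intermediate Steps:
o(K) = 4 (o(K) = (⅓)*12 = 4)
U(Q) = 2*Q*(4 + Q) (U(Q) = (2*Q)*(4 + Q) = 2*Q*(4 + Q))
W = ¼ (W = 1/4 = ¼ ≈ 0.25000)
((14 + W)*(U(7 - 2*(-2)) + 142))*390 - 429 = ((14 + ¼)*(2*(7 - 2*(-2))*(4 + (7 - 2*(-2))) + 142))*390 - 429 = (57*(2*(7 + 4)*(4 + (7 + 4)) + 142)/4)*390 - 429 = (57*(2*11*(4 + 11) + 142)/4)*390 - 429 = (57*(2*11*15 + 142)/4)*390 - 429 = (57*(330 + 142)/4)*390 - 429 = ((57/4)*472)*390 - 429 = 6726*390 - 429 = 2623140 - 429 = 2622711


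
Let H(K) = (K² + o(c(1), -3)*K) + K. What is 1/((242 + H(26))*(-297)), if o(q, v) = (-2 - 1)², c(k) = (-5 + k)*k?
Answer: -1/349866 ≈ -2.8582e-6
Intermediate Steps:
c(k) = k*(-5 + k)
o(q, v) = 9 (o(q, v) = (-3)² = 9)
H(K) = K² + 10*K (H(K) = (K² + 9*K) + K = K² + 10*K)
1/((242 + H(26))*(-297)) = 1/((242 + 26*(10 + 26))*(-297)) = 1/((242 + 26*36)*(-297)) = 1/((242 + 936)*(-297)) = 1/(1178*(-297)) = 1/(-349866) = -1/349866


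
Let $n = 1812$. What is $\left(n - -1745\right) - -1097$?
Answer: $4654$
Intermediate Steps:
$\left(n - -1745\right) - -1097 = \left(1812 - -1745\right) - -1097 = \left(1812 + 1745\right) + 1097 = 3557 + 1097 = 4654$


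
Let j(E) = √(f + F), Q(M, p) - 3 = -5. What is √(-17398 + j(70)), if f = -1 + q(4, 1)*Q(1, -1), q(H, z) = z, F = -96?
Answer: √(-17398 + 3*I*√11) ≈ 0.0377 + 131.9*I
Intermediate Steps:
Q(M, p) = -2 (Q(M, p) = 3 - 5 = -2)
f = -3 (f = -1 + 1*(-2) = -1 - 2 = -3)
j(E) = 3*I*√11 (j(E) = √(-3 - 96) = √(-99) = 3*I*√11)
√(-17398 + j(70)) = √(-17398 + 3*I*√11)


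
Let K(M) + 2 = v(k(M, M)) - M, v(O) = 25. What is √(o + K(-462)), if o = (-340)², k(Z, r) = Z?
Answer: √116085 ≈ 340.71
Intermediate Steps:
K(M) = 23 - M (K(M) = -2 + (25 - M) = 23 - M)
o = 115600
√(o + K(-462)) = √(115600 + (23 - 1*(-462))) = √(115600 + (23 + 462)) = √(115600 + 485) = √116085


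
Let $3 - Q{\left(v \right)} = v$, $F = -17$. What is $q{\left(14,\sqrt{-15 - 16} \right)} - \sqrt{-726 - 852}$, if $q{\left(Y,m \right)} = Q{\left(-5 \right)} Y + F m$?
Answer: $112 - i \sqrt{1578} - 17 i \sqrt{31} \approx 112.0 - 134.38 i$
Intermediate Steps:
$Q{\left(v \right)} = 3 - v$
$q{\left(Y,m \right)} = - 17 m + 8 Y$ ($q{\left(Y,m \right)} = \left(3 - -5\right) Y - 17 m = \left(3 + 5\right) Y - 17 m = 8 Y - 17 m = - 17 m + 8 Y$)
$q{\left(14,\sqrt{-15 - 16} \right)} - \sqrt{-726 - 852} = \left(- 17 \sqrt{-15 - 16} + 8 \cdot 14\right) - \sqrt{-726 - 852} = \left(- 17 \sqrt{-31} + 112\right) - \sqrt{-1578} = \left(- 17 i \sqrt{31} + 112\right) - i \sqrt{1578} = \left(112 - 17 i \sqrt{31}\right) - i \sqrt{1578} = 112 - i \sqrt{1578} - 17 i \sqrt{31}$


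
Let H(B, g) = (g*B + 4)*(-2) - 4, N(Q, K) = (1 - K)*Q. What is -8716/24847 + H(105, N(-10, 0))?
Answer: 51871820/24847 ≈ 2087.6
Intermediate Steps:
N(Q, K) = Q*(1 - K)
H(B, g) = -12 - 2*B*g (H(B, g) = (B*g + 4)*(-2) - 4 = (4 + B*g)*(-2) - 4 = (-8 - 2*B*g) - 4 = -12 - 2*B*g)
-8716/24847 + H(105, N(-10, 0)) = -8716/24847 + (-12 - 2*105*(-10*(1 - 1*0))) = -8716*1/24847 + (-12 - 2*105*(-10*(1 + 0))) = -8716/24847 + (-12 - 2*105*(-10*1)) = -8716/24847 + (-12 - 2*105*(-10)) = -8716/24847 + (-12 + 2100) = -8716/24847 + 2088 = 51871820/24847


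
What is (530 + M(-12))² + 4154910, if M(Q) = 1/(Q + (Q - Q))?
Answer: 638743921/144 ≈ 4.4357e+6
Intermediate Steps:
M(Q) = 1/Q (M(Q) = 1/(Q + 0) = 1/Q)
(530 + M(-12))² + 4154910 = (530 + 1/(-12))² + 4154910 = (530 - 1/12)² + 4154910 = (6359/12)² + 4154910 = 40436881/144 + 4154910 = 638743921/144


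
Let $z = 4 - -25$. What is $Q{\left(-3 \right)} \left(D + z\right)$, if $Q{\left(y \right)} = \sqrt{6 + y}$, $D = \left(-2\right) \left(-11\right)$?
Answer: $51 \sqrt{3} \approx 88.335$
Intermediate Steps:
$z = 29$ ($z = 4 + 25 = 29$)
$D = 22$
$Q{\left(-3 \right)} \left(D + z\right) = \sqrt{6 - 3} \left(22 + 29\right) = \sqrt{3} \cdot 51 = 51 \sqrt{3}$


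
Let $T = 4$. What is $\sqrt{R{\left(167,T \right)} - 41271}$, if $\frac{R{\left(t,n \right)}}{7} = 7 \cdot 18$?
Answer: $i \sqrt{40389} \approx 200.97 i$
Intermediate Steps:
$R{\left(t,n \right)} = 882$ ($R{\left(t,n \right)} = 7 \cdot 7 \cdot 18 = 7 \cdot 126 = 882$)
$\sqrt{R{\left(167,T \right)} - 41271} = \sqrt{882 - 41271} = \sqrt{-40389} = i \sqrt{40389}$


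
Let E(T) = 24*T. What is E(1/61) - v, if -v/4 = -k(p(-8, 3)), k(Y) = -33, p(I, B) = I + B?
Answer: 8076/61 ≈ 132.39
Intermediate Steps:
p(I, B) = B + I
v = -132 (v = -(-4)*(-33) = -4*33 = -132)
E(1/61) - v = 24/61 - 1*(-132) = 24*(1/61) + 132 = 24/61 + 132 = 8076/61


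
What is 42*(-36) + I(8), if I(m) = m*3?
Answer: -1488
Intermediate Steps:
I(m) = 3*m
42*(-36) + I(8) = 42*(-36) + 3*8 = -1512 + 24 = -1488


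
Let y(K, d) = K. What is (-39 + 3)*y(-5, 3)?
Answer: 180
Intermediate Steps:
(-39 + 3)*y(-5, 3) = (-39 + 3)*(-5) = -36*(-5) = 180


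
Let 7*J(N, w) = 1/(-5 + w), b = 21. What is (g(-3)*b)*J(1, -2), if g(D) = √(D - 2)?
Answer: -3*I*√5/7 ≈ -0.95831*I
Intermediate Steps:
g(D) = √(-2 + D)
J(N, w) = 1/(7*(-5 + w))
(g(-3)*b)*J(1, -2) = (√(-2 - 3)*21)*(1/(7*(-5 - 2))) = (√(-5)*21)*((⅐)/(-7)) = ((I*√5)*21)*((⅐)*(-⅐)) = (21*I*√5)*(-1/49) = -3*I*√5/7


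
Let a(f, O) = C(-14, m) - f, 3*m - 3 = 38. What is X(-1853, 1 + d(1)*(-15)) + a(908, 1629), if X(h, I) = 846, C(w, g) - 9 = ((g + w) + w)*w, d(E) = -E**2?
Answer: 443/3 ≈ 147.67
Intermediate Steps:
m = 41/3 (m = 1 + (1/3)*38 = 1 + 38/3 = 41/3 ≈ 13.667)
C(w, g) = 9 + w*(g + 2*w) (C(w, g) = 9 + ((g + w) + w)*w = 9 + (g + 2*w)*w = 9 + w*(g + 2*w))
a(f, O) = 629/3 - f (a(f, O) = (9 + 2*(-14)**2 + (41/3)*(-14)) - f = (9 + 2*196 - 574/3) - f = (9 + 392 - 574/3) - f = 629/3 - f)
X(-1853, 1 + d(1)*(-15)) + a(908, 1629) = 846 + (629/3 - 1*908) = 846 + (629/3 - 908) = 846 - 2095/3 = 443/3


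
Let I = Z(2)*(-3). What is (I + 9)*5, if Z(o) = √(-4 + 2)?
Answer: 45 - 15*I*√2 ≈ 45.0 - 21.213*I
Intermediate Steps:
Z(o) = I*√2 (Z(o) = √(-2) = I*√2)
I = -3*I*√2 (I = (I*√2)*(-3) = -3*I*√2 ≈ -4.2426*I)
(I + 9)*5 = (-3*I*√2 + 9)*5 = (9 - 3*I*√2)*5 = 45 - 15*I*√2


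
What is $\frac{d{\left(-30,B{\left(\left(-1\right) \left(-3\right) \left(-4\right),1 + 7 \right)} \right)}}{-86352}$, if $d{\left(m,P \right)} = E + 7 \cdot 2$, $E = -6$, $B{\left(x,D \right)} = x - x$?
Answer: $- \frac{1}{10794} \approx -9.2644 \cdot 10^{-5}$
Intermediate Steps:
$B{\left(x,D \right)} = 0$
$d{\left(m,P \right)} = 8$ ($d{\left(m,P \right)} = -6 + 7 \cdot 2 = -6 + 14 = 8$)
$\frac{d{\left(-30,B{\left(\left(-1\right) \left(-3\right) \left(-4\right),1 + 7 \right)} \right)}}{-86352} = \frac{8}{-86352} = 8 \left(- \frac{1}{86352}\right) = - \frac{1}{10794}$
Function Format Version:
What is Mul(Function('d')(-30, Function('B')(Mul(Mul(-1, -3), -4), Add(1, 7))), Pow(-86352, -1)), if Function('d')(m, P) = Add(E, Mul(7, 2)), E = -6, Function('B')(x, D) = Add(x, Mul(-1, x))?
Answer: Rational(-1, 10794) ≈ -9.2644e-5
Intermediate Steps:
Function('B')(x, D) = 0
Function('d')(m, P) = 8 (Function('d')(m, P) = Add(-6, Mul(7, 2)) = Add(-6, 14) = 8)
Mul(Function('d')(-30, Function('B')(Mul(Mul(-1, -3), -4), Add(1, 7))), Pow(-86352, -1)) = Mul(8, Pow(-86352, -1)) = Mul(8, Rational(-1, 86352)) = Rational(-1, 10794)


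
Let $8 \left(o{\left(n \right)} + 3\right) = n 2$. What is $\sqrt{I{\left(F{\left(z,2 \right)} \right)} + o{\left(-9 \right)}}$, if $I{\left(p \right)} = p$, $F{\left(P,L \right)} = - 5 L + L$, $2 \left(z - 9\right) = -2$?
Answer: $\frac{i \sqrt{53}}{2} \approx 3.6401 i$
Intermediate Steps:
$z = 8$ ($z = 9 + \frac{1}{2} \left(-2\right) = 9 - 1 = 8$)
$F{\left(P,L \right)} = - 4 L$
$o{\left(n \right)} = -3 + \frac{n}{4}$ ($o{\left(n \right)} = -3 + \frac{n 2}{8} = -3 + \frac{2 n}{8} = -3 + \frac{n}{4}$)
$\sqrt{I{\left(F{\left(z,2 \right)} \right)} + o{\left(-9 \right)}} = \sqrt{\left(-4\right) 2 + \left(-3 + \frac{1}{4} \left(-9\right)\right)} = \sqrt{-8 - \frac{21}{4}} = \sqrt{- \frac{53}{4}} = \frac{i \sqrt{53}}{2}$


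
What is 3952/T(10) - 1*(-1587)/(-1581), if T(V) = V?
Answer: 1038707/2635 ≈ 394.20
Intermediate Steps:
3952/T(10) - 1*(-1587)/(-1581) = 3952/10 - 1*(-1587)/(-1581) = 3952*(1/10) + 1587*(-1/1581) = 1976/5 - 529/527 = 1038707/2635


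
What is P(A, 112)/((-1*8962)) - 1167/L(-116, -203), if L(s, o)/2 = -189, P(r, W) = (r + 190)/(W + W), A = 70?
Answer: 1992041/645264 ≈ 3.0872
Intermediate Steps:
P(r, W) = (190 + r)/(2*W) (P(r, W) = (190 + r)/((2*W)) = (190 + r)*(1/(2*W)) = (190 + r)/(2*W))
L(s, o) = -378 (L(s, o) = 2*(-189) = -378)
P(A, 112)/((-1*8962)) - 1167/L(-116, -203) = ((½)*(190 + 70)/112)/((-1*8962)) - 1167/(-378) = ((½)*(1/112)*260)/(-8962) - 1167*(-1/378) = (65/56)*(-1/8962) + 389/126 = -65/501872 + 389/126 = 1992041/645264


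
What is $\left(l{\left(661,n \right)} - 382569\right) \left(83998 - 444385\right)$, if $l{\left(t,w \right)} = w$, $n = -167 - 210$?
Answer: $138008760102$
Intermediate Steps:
$n = -377$ ($n = -167 - 210 = -377$)
$\left(l{\left(661,n \right)} - 382569\right) \left(83998 - 444385\right) = \left(-377 - 382569\right) \left(83998 - 444385\right) = \left(-382946\right) \left(-360387\right) = 138008760102$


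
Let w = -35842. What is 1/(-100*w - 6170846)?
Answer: -1/2586646 ≈ -3.8660e-7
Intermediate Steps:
1/(-100*w - 6170846) = 1/(-100*(-35842) - 6170846) = 1/(3584200 - 6170846) = 1/(-2586646) = -1/2586646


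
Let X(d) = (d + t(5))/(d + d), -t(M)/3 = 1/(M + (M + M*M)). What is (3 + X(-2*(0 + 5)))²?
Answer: 6017209/490000 ≈ 12.280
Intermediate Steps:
t(M) = -3/(M² + 2*M) (t(M) = -3/(M + (M + M*M)) = -3/(M + (M + M²)) = -3/(M² + 2*M))
X(d) = (-3/35 + d)/(2*d) (X(d) = (d - 3/(5*(2 + 5)))/(d + d) = (d - 3*⅕/7)/((2*d)) = (d - 3*⅕*⅐)*(1/(2*d)) = (d - 3/35)*(1/(2*d)) = (-3/35 + d)*(1/(2*d)) = (-3/35 + d)/(2*d))
(3 + X(-2*(0 + 5)))² = (3 + (-3 + 35*(-2*(0 + 5)))/(70*((-2*(0 + 5)))))² = (3 + (-3 + 35*(-2*5))/(70*((-2*5))))² = (3 + (1/70)*(-3 + 35*(-10))/(-10))² = (3 + (1/70)*(-⅒)*(-3 - 350))² = (3 + (1/70)*(-⅒)*(-353))² = (3 + 353/700)² = (2453/700)² = 6017209/490000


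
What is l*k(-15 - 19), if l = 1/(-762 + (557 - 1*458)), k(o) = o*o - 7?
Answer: -383/221 ≈ -1.7330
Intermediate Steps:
k(o) = -7 + o² (k(o) = o² - 7 = -7 + o²)
l = -1/663 (l = 1/(-762 + (557 - 458)) = 1/(-762 + 99) = 1/(-663) = -1/663 ≈ -0.0015083)
l*k(-15 - 19) = -(-7 + (-15 - 19)²)/663 = -(-7 + (-34)²)/663 = -(-7 + 1156)/663 = -1/663*1149 = -383/221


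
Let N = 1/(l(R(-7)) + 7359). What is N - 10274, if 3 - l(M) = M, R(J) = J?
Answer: -75709105/7369 ≈ -10274.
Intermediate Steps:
l(M) = 3 - M
N = 1/7369 (N = 1/((3 - 1*(-7)) + 7359) = 1/((3 + 7) + 7359) = 1/(10 + 7359) = 1/7369 ≈ 0.00013570)
N - 10274 = 1/7369 - 10274 = -75709105/7369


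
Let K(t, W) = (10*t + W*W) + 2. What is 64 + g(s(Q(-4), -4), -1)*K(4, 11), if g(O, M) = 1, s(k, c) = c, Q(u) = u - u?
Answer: 227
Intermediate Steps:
Q(u) = 0
K(t, W) = 2 + W² + 10*t (K(t, W) = (10*t + W²) + 2 = (W² + 10*t) + 2 = 2 + W² + 10*t)
64 + g(s(Q(-4), -4), -1)*K(4, 11) = 64 + 1*(2 + 11² + 10*4) = 64 + 1*(2 + 121 + 40) = 64 + 1*163 = 64 + 163 = 227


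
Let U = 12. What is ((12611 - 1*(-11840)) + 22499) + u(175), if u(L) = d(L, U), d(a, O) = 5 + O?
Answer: 46967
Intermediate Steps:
u(L) = 17 (u(L) = 5 + 12 = 17)
((12611 - 1*(-11840)) + 22499) + u(175) = ((12611 - 1*(-11840)) + 22499) + 17 = ((12611 + 11840) + 22499) + 17 = (24451 + 22499) + 17 = 46950 + 17 = 46967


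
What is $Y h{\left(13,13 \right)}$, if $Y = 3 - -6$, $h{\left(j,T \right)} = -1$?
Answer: $-9$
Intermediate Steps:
$Y = 9$ ($Y = 3 + 6 = 9$)
$Y h{\left(13,13 \right)} = 9 \left(-1\right) = -9$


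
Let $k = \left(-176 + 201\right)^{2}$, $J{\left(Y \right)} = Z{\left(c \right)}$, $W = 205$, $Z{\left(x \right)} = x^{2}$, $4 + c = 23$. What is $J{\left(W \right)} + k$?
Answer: $986$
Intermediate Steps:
$c = 19$ ($c = -4 + 23 = 19$)
$J{\left(Y \right)} = 361$ ($J{\left(Y \right)} = 19^{2} = 361$)
$k = 625$ ($k = 25^{2} = 625$)
$J{\left(W \right)} + k = 361 + 625 = 986$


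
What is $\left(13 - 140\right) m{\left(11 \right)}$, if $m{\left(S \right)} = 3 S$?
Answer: $-4191$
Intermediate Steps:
$\left(13 - 140\right) m{\left(11 \right)} = \left(13 - 140\right) 3 \cdot 11 = \left(-127\right) 33 = -4191$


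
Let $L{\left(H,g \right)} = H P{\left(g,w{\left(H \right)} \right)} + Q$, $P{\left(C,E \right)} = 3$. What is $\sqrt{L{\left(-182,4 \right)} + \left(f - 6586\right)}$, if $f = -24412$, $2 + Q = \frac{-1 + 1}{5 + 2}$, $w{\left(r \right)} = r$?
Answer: $i \sqrt{31546} \approx 177.61 i$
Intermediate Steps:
$Q = -2$ ($Q = -2 + \frac{-1 + 1}{5 + 2} = -2 + \frac{0}{7} = -2 + 0 \cdot \frac{1}{7} = -2 + 0 = -2$)
$L{\left(H,g \right)} = -2 + 3 H$ ($L{\left(H,g \right)} = H 3 - 2 = 3 H - 2 = -2 + 3 H$)
$\sqrt{L{\left(-182,4 \right)} + \left(f - 6586\right)} = \sqrt{\left(-2 + 3 \left(-182\right)\right) - 30998} = \sqrt{\left(-2 - 546\right) - 30998} = \sqrt{-548 - 30998} = \sqrt{-31546} = i \sqrt{31546}$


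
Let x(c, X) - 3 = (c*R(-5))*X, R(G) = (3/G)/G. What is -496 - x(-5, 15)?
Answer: -490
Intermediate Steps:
R(G) = 3/G**2
x(c, X) = 3 + 3*X*c/25 (x(c, X) = 3 + (c*(3/(-5)**2))*X = 3 + (c*(3*(1/25)))*X = 3 + (c*(3/25))*X = 3 + (3*c/25)*X = 3 + 3*X*c/25)
-496 - x(-5, 15) = -496 - (3 + (3/25)*15*(-5)) = -496 - (3 - 9) = -496 - 1*(-6) = -496 + 6 = -490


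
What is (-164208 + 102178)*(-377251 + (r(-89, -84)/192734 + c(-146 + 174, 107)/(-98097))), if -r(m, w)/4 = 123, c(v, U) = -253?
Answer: 221215852674064940800/9453313599 ≈ 2.3401e+10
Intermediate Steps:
r(m, w) = -492 (r(m, w) = -4*123 = -492)
(-164208 + 102178)*(-377251 + (r(-89, -84)/192734 + c(-146 + 174, 107)/(-98097))) = (-164208 + 102178)*(-377251 + (-492/192734 - 253/(-98097))) = -62030*(-377251 + (-492*1/192734 - 253*(-1/98097))) = -62030*(-377251 + (-246/96367 + 253/98097)) = -62030*(-377251 + 248989/9453313599) = -62030*(-3566272008287360/9453313599) = 221215852674064940800/9453313599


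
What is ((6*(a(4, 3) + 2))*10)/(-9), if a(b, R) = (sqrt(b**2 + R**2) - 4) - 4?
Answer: 20/3 ≈ 6.6667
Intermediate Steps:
a(b, R) = -8 + sqrt(R**2 + b**2) (a(b, R) = (sqrt(R**2 + b**2) - 4) - 4 = (-4 + sqrt(R**2 + b**2)) - 4 = -8 + sqrt(R**2 + b**2))
((6*(a(4, 3) + 2))*10)/(-9) = ((6*((-8 + sqrt(3**2 + 4**2)) + 2))*10)/(-9) = ((6*((-8 + sqrt(9 + 16)) + 2))*10)*(-1/9) = ((6*((-8 + sqrt(25)) + 2))*10)*(-1/9) = ((6*((-8 + 5) + 2))*10)*(-1/9) = ((6*(-3 + 2))*10)*(-1/9) = ((6*(-1))*10)*(-1/9) = -6*10*(-1/9) = -60*(-1/9) = 20/3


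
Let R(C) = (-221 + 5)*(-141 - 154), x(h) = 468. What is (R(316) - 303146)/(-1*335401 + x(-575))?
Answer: 239426/334933 ≈ 0.71485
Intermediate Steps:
R(C) = 63720 (R(C) = -216*(-295) = 63720)
(R(316) - 303146)/(-1*335401 + x(-575)) = (63720 - 303146)/(-1*335401 + 468) = -239426/(-335401 + 468) = -239426/(-334933) = -239426*(-1/334933) = 239426/334933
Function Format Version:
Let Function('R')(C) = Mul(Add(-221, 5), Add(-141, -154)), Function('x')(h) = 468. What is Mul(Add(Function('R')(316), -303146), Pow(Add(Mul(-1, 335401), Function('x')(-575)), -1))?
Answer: Rational(239426, 334933) ≈ 0.71485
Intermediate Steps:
Function('R')(C) = 63720 (Function('R')(C) = Mul(-216, -295) = 63720)
Mul(Add(Function('R')(316), -303146), Pow(Add(Mul(-1, 335401), Function('x')(-575)), -1)) = Mul(Add(63720, -303146), Pow(Add(Mul(-1, 335401), 468), -1)) = Mul(-239426, Pow(Add(-335401, 468), -1)) = Mul(-239426, Pow(-334933, -1)) = Mul(-239426, Rational(-1, 334933)) = Rational(239426, 334933)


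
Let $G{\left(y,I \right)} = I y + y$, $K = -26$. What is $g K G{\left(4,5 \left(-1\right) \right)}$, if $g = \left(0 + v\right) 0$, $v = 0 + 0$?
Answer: $0$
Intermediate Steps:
$v = 0$
$g = 0$ ($g = \left(0 + 0\right) 0 = 0 \cdot 0 = 0$)
$G{\left(y,I \right)} = y + I y$
$g K G{\left(4,5 \left(-1\right) \right)} = 0 \left(-26\right) 4 \left(1 + 5 \left(-1\right)\right) = 0 \cdot 4 \left(1 - 5\right) = 0 \cdot 4 \left(-4\right) = 0 \left(-16\right) = 0$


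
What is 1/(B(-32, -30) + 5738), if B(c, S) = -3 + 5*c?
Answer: 1/5575 ≈ 0.00017937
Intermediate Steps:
1/(B(-32, -30) + 5738) = 1/((-3 + 5*(-32)) + 5738) = 1/((-3 - 160) + 5738) = 1/(-163 + 5738) = 1/5575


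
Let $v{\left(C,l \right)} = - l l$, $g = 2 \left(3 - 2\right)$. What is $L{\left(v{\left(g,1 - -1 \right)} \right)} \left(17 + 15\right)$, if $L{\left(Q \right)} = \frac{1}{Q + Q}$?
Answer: $-4$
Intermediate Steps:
$g = 2$ ($g = 2 \cdot 1 = 2$)
$v{\left(C,l \right)} = - l^{2}$
$L{\left(Q \right)} = \frac{1}{2 Q}$
$L{\left(v{\left(g,1 - -1 \right)} \right)} \left(17 + 15\right) = \frac{1}{2 \left(- \left(1 - -1\right)^{2}\right)} \left(17 + 15\right) = \frac{1}{2 \left(- \left(1 + 1\right)^{2}\right)} 32 = \frac{1}{2 \left(- 2^{2}\right)} 32 = \frac{1}{2 \left(\left(-1\right) 4\right)} 32 = \frac{1}{2 \left(-4\right)} 32 = \frac{1}{2} \left(- \frac{1}{4}\right) 32 = \left(- \frac{1}{8}\right) 32 = -4$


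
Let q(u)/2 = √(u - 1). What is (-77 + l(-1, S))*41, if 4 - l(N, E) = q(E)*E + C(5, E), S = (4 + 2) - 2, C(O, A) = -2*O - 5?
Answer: -2378 - 328*√3 ≈ -2946.1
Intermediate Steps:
C(O, A) = -5 - 2*O
q(u) = 2*√(-1 + u) (q(u) = 2*√(u - 1) = 2*√(-1 + u))
S = 4 (S = 6 - 2 = 4)
l(N, E) = 19 - 2*E*√(-1 + E) (l(N, E) = 4 - ((2*√(-1 + E))*E + (-5 - 2*5)) = 4 - (2*E*√(-1 + E) + (-5 - 10)) = 4 - (2*E*√(-1 + E) - 15) = 4 - (-15 + 2*E*√(-1 + E)) = 4 + (15 - 2*E*√(-1 + E)) = 19 - 2*E*√(-1 + E))
(-77 + l(-1, S))*41 = (-77 + (19 - 2*4*√(-1 + 4)))*41 = (-77 + (19 - 2*4*√3))*41 = (-77 + (19 - 8*√3))*41 = (-58 - 8*√3)*41 = -2378 - 328*√3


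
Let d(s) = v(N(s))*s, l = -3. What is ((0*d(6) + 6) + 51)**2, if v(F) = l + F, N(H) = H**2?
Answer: 3249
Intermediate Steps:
v(F) = -3 + F
d(s) = s*(-3 + s**2) (d(s) = (-3 + s**2)*s = s*(-3 + s**2))
((0*d(6) + 6) + 51)**2 = ((0*(6*(-3 + 6**2)) + 6) + 51)**2 = ((0*(6*(-3 + 36)) + 6) + 51)**2 = ((0*(6*33) + 6) + 51)**2 = ((0*198 + 6) + 51)**2 = ((0 + 6) + 51)**2 = (6 + 51)**2 = 57**2 = 3249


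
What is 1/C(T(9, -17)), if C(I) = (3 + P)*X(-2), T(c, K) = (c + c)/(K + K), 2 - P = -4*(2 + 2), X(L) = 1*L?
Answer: -1/42 ≈ -0.023810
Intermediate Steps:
X(L) = L
P = 18 (P = 2 - (-4)*(2 + 2) = 2 - (-4)*4 = 2 - 1*(-16) = 2 + 16 = 18)
T(c, K) = c/K (T(c, K) = (2*c)/((2*K)) = (2*c)*(1/(2*K)) = c/K)
C(I) = -42 (C(I) = (3 + 18)*(-2) = 21*(-2) = -42)
1/C(T(9, -17)) = 1/(-42) = -1/42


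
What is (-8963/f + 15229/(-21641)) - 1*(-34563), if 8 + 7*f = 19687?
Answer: 14717799290085/425873239 ≈ 34559.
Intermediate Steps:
f = 19679/7 (f = -8/7 + (⅐)*19687 = -8/7 + 19687/7 = 19679/7 ≈ 2811.3)
(-8963/f + 15229/(-21641)) - 1*(-34563) = (-8963/19679/7 + 15229/(-21641)) - 1*(-34563) = (-8963*7/19679 + 15229*(-1/21641)) + 34563 = (-62741/19679 - 15229/21641) + 34563 = -1657469472/425873239 + 34563 = 14717799290085/425873239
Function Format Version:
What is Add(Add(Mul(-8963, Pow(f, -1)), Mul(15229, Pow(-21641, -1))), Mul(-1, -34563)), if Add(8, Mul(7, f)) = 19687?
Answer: Rational(14717799290085, 425873239) ≈ 34559.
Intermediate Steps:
f = Rational(19679, 7) (f = Add(Rational(-8, 7), Mul(Rational(1, 7), 19687)) = Add(Rational(-8, 7), Rational(19687, 7)) = Rational(19679, 7) ≈ 2811.3)
Add(Add(Mul(-8963, Pow(f, -1)), Mul(15229, Pow(-21641, -1))), Mul(-1, -34563)) = Add(Add(Mul(-8963, Pow(Rational(19679, 7), -1)), Mul(15229, Pow(-21641, -1))), Mul(-1, -34563)) = Add(Add(Mul(-8963, Rational(7, 19679)), Mul(15229, Rational(-1, 21641))), 34563) = Add(Add(Rational(-62741, 19679), Rational(-15229, 21641)), 34563) = Add(Rational(-1657469472, 425873239), 34563) = Rational(14717799290085, 425873239)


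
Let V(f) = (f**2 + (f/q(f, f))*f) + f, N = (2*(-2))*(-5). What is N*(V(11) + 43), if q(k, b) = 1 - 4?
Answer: 8080/3 ≈ 2693.3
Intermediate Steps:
N = 20 (N = -4*(-5) = 20)
q(k, b) = -3
V(f) = f + 2*f**2/3 (V(f) = (f**2 + (f/(-3))*f) + f = (f**2 + (f*(-1/3))*f) + f = (f**2 + (-f/3)*f) + f = (f**2 - f**2/3) + f = 2*f**2/3 + f = f + 2*f**2/3)
N*(V(11) + 43) = 20*((1/3)*11*(3 + 2*11) + 43) = 20*((1/3)*11*(3 + 22) + 43) = 20*((1/3)*11*25 + 43) = 20*(275/3 + 43) = 20*(404/3) = 8080/3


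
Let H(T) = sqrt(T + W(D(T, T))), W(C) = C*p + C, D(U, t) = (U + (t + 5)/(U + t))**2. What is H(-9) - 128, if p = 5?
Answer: -128 + sqrt(36717)/9 ≈ -106.71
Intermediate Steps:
D(U, t) = (U + (5 + t)/(U + t))**2
W(C) = 6*C (W(C) = C*5 + C = 5*C + C = 6*C)
H(T) = sqrt(T + 3*(5 + T + 2*T**2)**2/(2*T**2)) (H(T) = sqrt(T + 6*((5 + T + T**2 + T*T)**2/(T + T)**2)) = sqrt(T + 6*((5 + T + T**2 + T**2)**2/(2*T)**2)) = sqrt(T + 6*((1/(4*T**2))*(5 + T + 2*T**2)**2)) = sqrt(T + 6*((5 + T + 2*T**2)**2/(4*T**2))) = sqrt(T + 3*(5 + T + 2*T**2)**2/(2*T**2)))
H(-9) - 128 = sqrt(126 + 24*(-9)**2 + 28*(-9) + 60/(-9) + 150/(-9)**2)/2 - 128 = sqrt(126 + 24*81 - 252 + 60*(-1/9) + 150*(1/81))/2 - 128 = sqrt(126 + 1944 - 252 - 20/3 + 50/27)/2 - 128 = sqrt(48956/27)/2 - 128 = (2*sqrt(36717)/9)/2 - 128 = sqrt(36717)/9 - 128 = -128 + sqrt(36717)/9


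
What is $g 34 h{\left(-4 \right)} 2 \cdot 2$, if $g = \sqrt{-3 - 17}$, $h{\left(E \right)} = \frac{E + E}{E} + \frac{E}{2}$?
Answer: $0$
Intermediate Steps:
$h{\left(E \right)} = 2 + \frac{E}{2}$ ($h{\left(E \right)} = \frac{2 E}{E} + E \frac{1}{2} = 2 + \frac{E}{2}$)
$g = 2 i \sqrt{5}$ ($g = \sqrt{-20} = 2 i \sqrt{5} \approx 4.4721 i$)
$g 34 h{\left(-4 \right)} 2 \cdot 2 = 2 i \sqrt{5} \cdot 34 \left(2 + \frac{1}{2} \left(-4\right)\right) 2 \cdot 2 = 68 i \sqrt{5} \left(2 - 2\right) 4 = 68 i \sqrt{5} \cdot 0 \cdot 4 = 68 i \sqrt{5} \cdot 0 = 0$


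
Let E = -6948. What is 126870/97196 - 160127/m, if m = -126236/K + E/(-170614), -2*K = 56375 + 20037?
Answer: -6340556424628601293/132448285695352 ≈ -47872.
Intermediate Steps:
K = -38206 (K = -(56375 + 20037)/2 = -1/2*76412 = -38206)
m = 5450771048/1629619621 (m = -126236/(-38206) - 6948/(-170614) = -126236*(-1/38206) - 6948*(-1/170614) = 63118/19103 + 3474/85307 = 5450771048/1629619621 ≈ 3.3448)
126870/97196 - 160127/m = 126870/97196 - 160127/5450771048/1629619621 = 126870*(1/97196) - 160127*1629619621/5450771048 = 63435/48598 - 260946101051867/5450771048 = -6340556424628601293/132448285695352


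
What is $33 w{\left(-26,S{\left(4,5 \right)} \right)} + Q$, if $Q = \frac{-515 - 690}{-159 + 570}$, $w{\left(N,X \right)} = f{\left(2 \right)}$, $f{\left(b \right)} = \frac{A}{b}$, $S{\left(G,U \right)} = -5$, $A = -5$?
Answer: $- \frac{70225}{822} \approx -85.432$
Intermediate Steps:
$f{\left(b \right)} = - \frac{5}{b}$
$w{\left(N,X \right)} = - \frac{5}{2}$
$Q = - \frac{1205}{411} \approx -2.9319$
$33 w{\left(-26,S{\left(4,5 \right)} \right)} + Q = 33 \left(- \frac{5}{2}\right) - \frac{1205}{411} = - \frac{165}{2} - \frac{1205}{411} = - \frac{70225}{822}$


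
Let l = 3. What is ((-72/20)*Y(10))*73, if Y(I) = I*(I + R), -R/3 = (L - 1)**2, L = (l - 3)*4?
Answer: -18396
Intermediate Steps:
L = 0 (L = (3 - 3)*4 = 0*4 = 0)
R = -3 (R = -3*(0 - 1)**2 = -3*(-1)**2 = -3*1 = -3)
Y(I) = I*(-3 + I) (Y(I) = I*(I - 3) = I*(-3 + I))
((-72/20)*Y(10))*73 = ((-72/20)*(10*(-3 + 10)))*73 = ((-72*1/20)*(10*7))*73 = -18/5*70*73 = -252*73 = -18396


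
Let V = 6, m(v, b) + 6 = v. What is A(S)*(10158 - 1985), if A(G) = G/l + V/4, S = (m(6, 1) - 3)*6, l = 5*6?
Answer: 73557/10 ≈ 7355.7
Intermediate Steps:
m(v, b) = -6 + v
l = 30
S = -18 (S = ((-6 + 6) - 3)*6 = (0 - 3)*6 = -3*6 = -18)
A(G) = 3/2 + G/30 (A(G) = G/30 + 6/4 = G*(1/30) + 6*(¼) = G/30 + 3/2 = 3/2 + G/30)
A(S)*(10158 - 1985) = (3/2 + (1/30)*(-18))*(10158 - 1985) = (3/2 - ⅗)*8173 = (9/10)*8173 = 73557/10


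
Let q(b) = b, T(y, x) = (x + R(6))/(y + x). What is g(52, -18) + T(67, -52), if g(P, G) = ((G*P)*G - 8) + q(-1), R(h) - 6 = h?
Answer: 50509/3 ≈ 16836.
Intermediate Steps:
R(h) = 6 + h
T(y, x) = (12 + x)/(x + y) (T(y, x) = (x + (6 + 6))/(y + x) = (x + 12)/(x + y) = (12 + x)/(x + y))
g(P, G) = -9 + P*G² (g(P, G) = ((G*P)*G - 8) - 1 = (P*G² - 8) - 1 = (-8 + P*G²) - 1 = -9 + P*G²)
g(52, -18) + T(67, -52) = (-9 + 52*(-18)²) + (12 - 52)/(-52 + 67) = (-9 + 52*324) - 40/15 = (-9 + 16848) + (1/15)*(-40) = 16839 - 8/3 = 50509/3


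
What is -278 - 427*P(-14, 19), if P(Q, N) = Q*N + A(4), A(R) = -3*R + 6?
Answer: 115866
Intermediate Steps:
A(R) = 6 - 3*R
P(Q, N) = -6 + N*Q (P(Q, N) = Q*N + (6 - 3*4) = N*Q + (6 - 12) = N*Q - 6 = -6 + N*Q)
-278 - 427*P(-14, 19) = -278 - 427*(-6 + 19*(-14)) = -278 - 427*(-6 - 266) = -278 - 427*(-272) = -278 + 116144 = 115866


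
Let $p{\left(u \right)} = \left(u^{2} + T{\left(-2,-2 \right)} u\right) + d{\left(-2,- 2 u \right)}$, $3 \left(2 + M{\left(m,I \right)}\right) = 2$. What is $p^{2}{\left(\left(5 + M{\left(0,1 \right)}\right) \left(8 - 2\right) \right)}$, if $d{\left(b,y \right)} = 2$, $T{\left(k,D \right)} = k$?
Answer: $195364$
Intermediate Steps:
$M{\left(m,I \right)} = - \frac{4}{3}$ ($M{\left(m,I \right)} = -2 + \frac{1}{3} \cdot 2 = -2 + \frac{2}{3} = - \frac{4}{3}$)
$p{\left(u \right)} = 2 + u^{2} - 2 u$ ($p{\left(u \right)} = \left(u^{2} - 2 u\right) + 2 = 2 + u^{2} - 2 u$)
$p^{2}{\left(\left(5 + M{\left(0,1 \right)}\right) \left(8 - 2\right) \right)} = \left(2 + \left(\left(5 - \frac{4}{3}\right) \left(8 - 2\right)\right)^{2} - 2 \left(5 - \frac{4}{3}\right) \left(8 - 2\right)\right)^{2} = \left(2 + \left(\frac{11}{3} \cdot 6\right)^{2} - 2 \cdot \frac{11}{3} \cdot 6\right)^{2} = \left(2 + 22^{2} - 44\right)^{2} = \left(2 + 484 - 44\right)^{2} = 442^{2} = 195364$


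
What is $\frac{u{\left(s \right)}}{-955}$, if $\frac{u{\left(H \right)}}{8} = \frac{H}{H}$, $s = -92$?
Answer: $- \frac{8}{955} \approx -0.008377$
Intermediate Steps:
$u{\left(H \right)} = 8$ ($u{\left(H \right)} = 8 \frac{H}{H} = 8 \cdot 1 = 8$)
$\frac{u{\left(s \right)}}{-955} = \frac{8}{-955} = 8 \left(- \frac{1}{955}\right) = - \frac{8}{955}$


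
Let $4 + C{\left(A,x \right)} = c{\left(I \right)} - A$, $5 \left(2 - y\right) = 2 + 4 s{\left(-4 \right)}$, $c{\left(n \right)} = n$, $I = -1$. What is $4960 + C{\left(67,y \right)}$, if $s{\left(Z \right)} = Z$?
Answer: $4888$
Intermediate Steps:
$y = \frac{24}{5}$ ($y = 2 - \frac{2 + 4 \left(-4\right)}{5} = 2 - \frac{2 - 16}{5} = 2 - - \frac{14}{5} = 2 + \frac{14}{5} = \frac{24}{5} \approx 4.8$)
$C{\left(A,x \right)} = -5 - A$ ($C{\left(A,x \right)} = -4 - \left(1 + A\right) = -5 - A$)
$4960 + C{\left(67,y \right)} = 4960 - 72 = 4888$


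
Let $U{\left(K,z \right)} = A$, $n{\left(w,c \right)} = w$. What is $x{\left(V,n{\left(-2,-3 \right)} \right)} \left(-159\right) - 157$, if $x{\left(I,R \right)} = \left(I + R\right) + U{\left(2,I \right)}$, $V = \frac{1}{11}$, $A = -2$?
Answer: $\frac{5110}{11} \approx 464.55$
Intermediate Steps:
$V = \frac{1}{11} \approx 0.090909$
$U{\left(K,z \right)} = -2$
$x{\left(I,R \right)} = -2 + I + R$ ($x{\left(I,R \right)} = \left(I + R\right) - 2 = -2 + I + R$)
$x{\left(V,n{\left(-2,-3 \right)} \right)} \left(-159\right) - 157 = \left(-2 + \frac{1}{11} - 2\right) \left(-159\right) - 157 = \left(- \frac{43}{11}\right) \left(-159\right) - 157 = \frac{6837}{11} - 157 = \frac{5110}{11}$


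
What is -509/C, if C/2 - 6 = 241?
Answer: -509/494 ≈ -1.0304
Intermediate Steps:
C = 494 (C = 12 + 2*241 = 12 + 482 = 494)
-509/C = -509/494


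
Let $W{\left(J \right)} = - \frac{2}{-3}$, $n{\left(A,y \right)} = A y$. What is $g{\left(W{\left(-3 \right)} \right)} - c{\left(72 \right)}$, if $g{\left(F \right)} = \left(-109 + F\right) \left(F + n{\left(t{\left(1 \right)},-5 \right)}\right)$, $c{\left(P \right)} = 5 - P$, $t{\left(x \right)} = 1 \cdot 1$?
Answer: $\frac{4828}{9} \approx 536.44$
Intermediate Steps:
$t{\left(x \right)} = 1$
$W{\left(J \right)} = \frac{2}{3}$ ($W{\left(J \right)} = \left(-2\right) \left(- \frac{1}{3}\right) = \frac{2}{3}$)
$g{\left(F \right)} = \left(-109 + F\right) \left(-5 + F\right)$ ($g{\left(F \right)} = \left(-109 + F\right) \left(F + 1 \left(-5\right)\right) = \left(-109 + F\right) \left(F - 5\right) = \left(-109 + F\right) \left(-5 + F\right)$)
$g{\left(W{\left(-3 \right)} \right)} - c{\left(72 \right)} = \left(545 + \left(\frac{2}{3}\right)^{2} - 76\right) - \left(5 - 72\right) = \left(545 + \frac{4}{9} - 76\right) - \left(5 - 72\right) = \frac{4225}{9} - -67 = \frac{4225}{9} + 67 = \frac{4828}{9}$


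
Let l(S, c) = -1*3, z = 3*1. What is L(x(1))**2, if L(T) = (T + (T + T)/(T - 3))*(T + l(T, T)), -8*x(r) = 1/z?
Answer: 625/331776 ≈ 0.0018838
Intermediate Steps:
z = 3
l(S, c) = -3
x(r) = -1/24 (x(r) = -1/8/3 = -1/8*1/3 = -1/24)
L(T) = (-3 + T)*(T + 2*T/(-3 + T)) (L(T) = (T + (T + T)/(T - 3))*(T - 3) = (T + (2*T)/(-3 + T))*(-3 + T) = (T + 2*T/(-3 + T))*(-3 + T) = (-3 + T)*(T + 2*T/(-3 + T)))
L(x(1))**2 = (-(-1 - 1/24)/24)**2 = (-1/24*(-25/24))**2 = (25/576)**2 = 625/331776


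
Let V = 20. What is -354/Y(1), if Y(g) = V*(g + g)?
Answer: -177/20 ≈ -8.8500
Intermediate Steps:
Y(g) = 40*g (Y(g) = 20*(g + g) = 20*(2*g) = 40*g)
-354/Y(1) = -354/(40*1) = -354/40 = -354*1/40 = -177/20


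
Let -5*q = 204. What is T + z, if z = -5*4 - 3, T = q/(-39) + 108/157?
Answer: -217019/10205 ≈ -21.266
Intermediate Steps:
q = -204/5 (q = -⅕*204 = -204/5 ≈ -40.800)
T = 17696/10205 (T = -204/5/(-39) + 108/157 = -204/5*(-1/39) + 108*(1/157) = 68/65 + 108/157 = 17696/10205 ≈ 1.7341)
z = -23 (z = -20 - 3 = -23)
T + z = 17696/10205 - 23 = -217019/10205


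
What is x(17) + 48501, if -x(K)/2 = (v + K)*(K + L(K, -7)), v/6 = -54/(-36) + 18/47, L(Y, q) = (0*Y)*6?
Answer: 2234327/47 ≈ 47539.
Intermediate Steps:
L(Y, q) = 0 (L(Y, q) = 0*6 = 0)
v = 531/47 (v = 6*(-54/(-36) + 18/47) = 6*(-54*(-1/36) + 18*(1/47)) = 6*(3/2 + 18/47) = 6*(177/94) = 531/47 ≈ 11.298)
x(K) = -2*K*(531/47 + K) (x(K) = -2*(531/47 + K)*(K + 0) = -2*(531/47 + K)*K = -2*K*(531/47 + K))
x(17) + 48501 = (2/47)*17*(-531 - 47*17) + 48501 = (2/47)*17*(-531 - 799) + 48501 = (2/47)*17*(-1330) + 48501 = -45220/47 + 48501 = 2234327/47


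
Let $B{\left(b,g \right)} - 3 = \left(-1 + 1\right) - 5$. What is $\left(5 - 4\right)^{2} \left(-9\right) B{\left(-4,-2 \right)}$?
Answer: $18$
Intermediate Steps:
$B{\left(b,g \right)} = -2$ ($B{\left(b,g \right)} = 3 + \left(\left(-1 + 1\right) - 5\right) = 3 + \left(0 - 5\right) = 3 - 5 = -2$)
$\left(5 - 4\right)^{2} \left(-9\right) B{\left(-4,-2 \right)} = \left(5 - 4\right)^{2} \left(-9\right) \left(-2\right) = 1^{2} \left(-9\right) \left(-2\right) = 1 \left(-9\right) \left(-2\right) = \left(-9\right) \left(-2\right) = 18$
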